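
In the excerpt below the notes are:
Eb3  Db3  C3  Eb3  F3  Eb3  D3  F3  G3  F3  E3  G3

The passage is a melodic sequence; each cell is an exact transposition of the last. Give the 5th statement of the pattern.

B3 A3 G#3 B3

Unit = 4 notes; the statements start on Eb3, F3, G3, moving up a 2nd each time.
Extending up a 2nd: A3 → B3.
So cell 5 is B3 A3 G#3 B3.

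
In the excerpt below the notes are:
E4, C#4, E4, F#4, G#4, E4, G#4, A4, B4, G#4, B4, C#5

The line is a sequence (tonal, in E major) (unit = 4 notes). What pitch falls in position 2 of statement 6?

F#5

With 4-note cells, note 2 of each statement runs C#4, E4, G#4.
Extending up a 3rd: B4 → D#5 → F#5.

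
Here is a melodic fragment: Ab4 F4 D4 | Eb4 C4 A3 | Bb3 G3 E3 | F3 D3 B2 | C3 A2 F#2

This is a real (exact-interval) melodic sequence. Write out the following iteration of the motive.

The 3-note cells begin on Ab4, Eb4, Bb3, F3, C3 — each down a 4th from the last.
Statement 6 starts on G2 and keeps the same exact contour: G2 E2 C#2.

G2 E2 C#2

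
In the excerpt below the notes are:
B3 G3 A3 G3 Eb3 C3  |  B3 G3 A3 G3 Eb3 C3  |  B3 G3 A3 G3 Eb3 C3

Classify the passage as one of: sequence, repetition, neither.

Each 6-note cell is identical (B3 G3 A3 G3 Eb3 C3), restated at the same pitch.

repetition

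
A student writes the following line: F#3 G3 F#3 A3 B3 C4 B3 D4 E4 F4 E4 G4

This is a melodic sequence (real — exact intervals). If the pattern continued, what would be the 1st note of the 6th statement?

G5

Grouping in 4s, the 1st note of each cell is F#3, B3, E4.
Each moves up a 4th. Continuing: A4 → D5 → G5.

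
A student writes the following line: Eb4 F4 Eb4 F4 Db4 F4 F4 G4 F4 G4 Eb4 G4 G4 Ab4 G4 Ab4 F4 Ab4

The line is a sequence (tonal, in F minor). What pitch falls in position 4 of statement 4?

With 6-note cells, note 4 of each statement runs F4, G4, Ab4.
From Ab4, up a 2nd gives Bb4.

Bb4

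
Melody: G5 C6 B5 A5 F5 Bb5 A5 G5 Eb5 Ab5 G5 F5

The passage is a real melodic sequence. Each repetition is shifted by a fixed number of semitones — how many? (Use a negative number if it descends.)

-2

The 4-note cells begin on G5, F5, Eb5 — each down a 2nd from the last.
G5 to F5 spans -2 semitones.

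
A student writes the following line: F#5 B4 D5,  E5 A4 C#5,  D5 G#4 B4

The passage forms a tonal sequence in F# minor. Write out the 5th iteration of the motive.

With a 3-note motive the entries are F#5, E5, D5, each down a 2nd from the previous.
Continuing the starts: C#5 → B4.
From B4 the diatonic shape gives B4 E4 G#4.

B4 E4 G#4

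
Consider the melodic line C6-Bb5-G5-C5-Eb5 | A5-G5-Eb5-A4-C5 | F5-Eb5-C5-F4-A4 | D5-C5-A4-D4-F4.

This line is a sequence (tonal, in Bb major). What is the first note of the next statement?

With a 5-note motive the entries are C6, A5, F5, D5, each down a 3rd from the previous.
One more step down a 3rd gives Bb4.

Bb4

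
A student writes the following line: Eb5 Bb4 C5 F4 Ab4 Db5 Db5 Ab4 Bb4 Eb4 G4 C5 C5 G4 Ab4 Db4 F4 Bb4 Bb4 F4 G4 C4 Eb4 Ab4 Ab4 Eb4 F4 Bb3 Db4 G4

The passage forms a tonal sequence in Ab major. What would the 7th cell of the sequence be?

F4 C4 Db4 G3 Bb3 Eb4

Unit = 6 notes; the statements start on Eb5, Db5, C5, Bb4, Ab4, moving down a 2nd each time.
Continuing the starts: G4 → F4.
From F4 the diatonic shape gives F4 C4 Db4 G3 Bb3 Eb4.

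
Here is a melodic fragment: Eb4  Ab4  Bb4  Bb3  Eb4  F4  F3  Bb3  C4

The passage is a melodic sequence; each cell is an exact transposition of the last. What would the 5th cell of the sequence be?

Unit = 3 notes; the statements start on Eb4, Bb3, F3, moving down a 4th each time.
Carrying on: C3 → G2.
Statement 5 starts on G2 and keeps the same exact contour: G2 C3 D3.

G2 C3 D3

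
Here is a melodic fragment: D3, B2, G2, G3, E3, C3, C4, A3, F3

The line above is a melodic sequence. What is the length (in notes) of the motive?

There are 9 notes; a 3-note unit gives 3 cells:
D3 B2 G2 | G3 E3 C3 | C4 A3 F3
That's a consistent up a 4th shift per cell, and no other grouping gives one.

3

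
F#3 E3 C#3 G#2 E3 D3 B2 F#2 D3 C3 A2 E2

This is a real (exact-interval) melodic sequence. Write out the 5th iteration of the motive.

The 4-note cells begin on F#3, E3, D3 — each down a 2nd from the last.
Extending down a 2nd: C3 → Bb2.
So cell 5 is Bb2 Ab2 F2 C2.

Bb2 Ab2 F2 C2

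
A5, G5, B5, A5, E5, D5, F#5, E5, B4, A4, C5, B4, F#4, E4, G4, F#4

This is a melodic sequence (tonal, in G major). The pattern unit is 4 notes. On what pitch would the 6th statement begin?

With a 4-note motive the entries are A5, E5, B4, F#4, each down a 4th from the previous.
Extending the heads down a 4th: C4 → G3.

G3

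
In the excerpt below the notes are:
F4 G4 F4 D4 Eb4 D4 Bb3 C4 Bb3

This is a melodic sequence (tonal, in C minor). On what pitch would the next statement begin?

G3

Unit = 3 notes; the statements start on F4, D4, Bb3, moving down a 3rd each time.
The next head, down a 3rd from Bb3, is G3.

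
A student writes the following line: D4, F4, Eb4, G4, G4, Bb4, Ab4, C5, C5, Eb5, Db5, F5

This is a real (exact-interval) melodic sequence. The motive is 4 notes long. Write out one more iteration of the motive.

Taking 4-note groups, the heads are D4, G4, C5: the pattern moves up a 4th.
From F5 the exact shape gives F5 Ab5 Gb5 Bb5.

F5 Ab5 Gb5 Bb5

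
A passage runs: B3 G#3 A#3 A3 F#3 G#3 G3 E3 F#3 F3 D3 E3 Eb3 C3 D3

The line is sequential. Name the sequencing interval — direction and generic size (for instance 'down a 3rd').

down a 2nd

Taking 3-note groups, the heads are B3, A3, G3, F3, Eb3: the pattern moves down a 2nd.
From B3 to A3: down a 2nd.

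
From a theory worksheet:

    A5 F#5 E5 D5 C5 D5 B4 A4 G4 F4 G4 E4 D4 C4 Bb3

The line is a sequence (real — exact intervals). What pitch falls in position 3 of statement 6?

The unit is 5 notes. Position-3 pitches of the 3 shown cells: E5, A4, D4.
Each moves down a 5th. Continuing: G3 → C3 → F2.

F2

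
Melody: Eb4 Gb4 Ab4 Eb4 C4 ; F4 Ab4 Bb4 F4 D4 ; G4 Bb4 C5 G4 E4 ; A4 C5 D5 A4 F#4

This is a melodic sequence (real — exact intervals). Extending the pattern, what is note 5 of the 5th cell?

G#4

Grouping in 5s, the 5th note of each cell is C4, D4, E4, F#4.
Each moves up a 2nd; the next is G#4.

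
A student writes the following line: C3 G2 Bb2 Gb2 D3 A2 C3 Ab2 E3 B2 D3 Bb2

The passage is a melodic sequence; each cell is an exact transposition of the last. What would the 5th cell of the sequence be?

The 4-note cells begin on C3, D3, E3 — each up a 2nd from the last.
Continuing the starts: F#3 → G#3.
So cell 5 is G#3 D#3 F#3 D3.

G#3 D#3 F#3 D3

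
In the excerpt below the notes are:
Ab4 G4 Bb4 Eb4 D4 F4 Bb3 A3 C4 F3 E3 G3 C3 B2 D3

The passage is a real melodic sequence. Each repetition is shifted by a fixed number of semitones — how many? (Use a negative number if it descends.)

-5

Unit = 3 notes; the statements start on Ab4, Eb4, Bb3, F3, C3, moving down a 4th each time.
Counting half-steps from Ab4 to Eb4: -5.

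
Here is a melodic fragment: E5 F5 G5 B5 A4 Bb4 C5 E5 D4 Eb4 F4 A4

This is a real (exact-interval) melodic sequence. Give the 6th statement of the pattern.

Unit = 4 notes; the statements start on E5, A4, D4, moving down a 5th each time.
Continuing the starts: G3 → C3 → F2.
So cell 6 is F2 Gb2 Ab2 C3.

F2 Gb2 Ab2 C3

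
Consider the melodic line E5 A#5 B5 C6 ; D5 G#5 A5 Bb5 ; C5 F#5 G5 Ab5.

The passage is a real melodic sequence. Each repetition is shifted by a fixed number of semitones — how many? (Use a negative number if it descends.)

-2

With a 4-note motive the entries are E5, D5, C5, each down a 2nd from the previous.
E5 to D5 spans -2 semitones.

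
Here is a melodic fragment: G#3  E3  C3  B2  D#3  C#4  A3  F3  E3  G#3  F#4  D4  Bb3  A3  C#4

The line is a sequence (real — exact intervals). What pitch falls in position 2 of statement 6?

F5

The unit is 5 notes. Position-2 pitches of the 3 shown cells: E3, A3, D4.
Extending up a 4th: G4 → C5 → F5.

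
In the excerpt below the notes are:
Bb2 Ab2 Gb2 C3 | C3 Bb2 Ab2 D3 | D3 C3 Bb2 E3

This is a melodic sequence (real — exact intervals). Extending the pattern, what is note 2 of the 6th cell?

F#3

Grouping in 4s, the 2nd note of each cell is Ab2, Bb2, C3.
Extending up a 2nd: D3 → E3 → F#3.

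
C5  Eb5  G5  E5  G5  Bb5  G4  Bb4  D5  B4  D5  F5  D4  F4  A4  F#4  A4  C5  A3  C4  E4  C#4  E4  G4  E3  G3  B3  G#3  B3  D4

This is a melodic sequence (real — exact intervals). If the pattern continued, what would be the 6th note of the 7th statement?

E3

The unit is 6 notes. Position-6 pitches of the 5 shown cells: Bb5, F5, C5, G4, D4.
Extending down a 4th: A3 → E3.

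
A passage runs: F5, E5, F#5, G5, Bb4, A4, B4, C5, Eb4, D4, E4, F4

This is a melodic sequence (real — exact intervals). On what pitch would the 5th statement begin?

With a 4-note motive the entries are F5, Bb4, Eb4, each down a 5th from the previous.
Extending the heads down a 5th: Ab3 → Db3.

Db3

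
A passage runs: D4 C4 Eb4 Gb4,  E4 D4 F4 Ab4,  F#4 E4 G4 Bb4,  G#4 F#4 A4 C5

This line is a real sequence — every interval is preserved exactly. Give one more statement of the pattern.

The 4-note cells begin on D4, E4, F#4, G#4 — each up a 2nd from the last.
From A#4 the exact shape gives A#4 G#4 B4 D5.

A#4 G#4 B4 D5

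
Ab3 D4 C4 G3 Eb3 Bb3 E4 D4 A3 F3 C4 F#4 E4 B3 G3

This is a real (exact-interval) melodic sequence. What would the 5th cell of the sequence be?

E4 A#4 G#4 D#4 B3

The 5-note cells begin on Ab3, Bb3, C4 — each up a 2nd from the last.
Extending up a 2nd: D4 → E4.
So cell 5 is E4 A#4 G#4 D#4 B3.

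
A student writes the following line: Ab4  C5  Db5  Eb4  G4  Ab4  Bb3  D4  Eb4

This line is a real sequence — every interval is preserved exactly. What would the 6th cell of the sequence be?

G2 B2 C3

The 3-note cells begin on Ab4, Eb4, Bb3 — each down a 4th from the last.
Extending down a 4th: F3 → C3 → G2.
From G2 the exact shape gives G2 B2 C3.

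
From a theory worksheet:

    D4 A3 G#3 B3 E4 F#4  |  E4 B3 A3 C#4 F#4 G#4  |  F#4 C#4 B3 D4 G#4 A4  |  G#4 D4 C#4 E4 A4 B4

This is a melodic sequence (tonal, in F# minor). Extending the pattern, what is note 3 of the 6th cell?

E4

The unit is 6 notes. Position-3 pitches of the 4 shown cells: G#3, A3, B3, C#4.
Each moves up a 2nd. Continuing: D4 → E4.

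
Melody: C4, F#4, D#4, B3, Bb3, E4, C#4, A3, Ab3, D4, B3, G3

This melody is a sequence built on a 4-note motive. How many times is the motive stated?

12 notes in groups of 4 gives 12/4 = 3 statements.
Starts: C4, Bb3, Ab3 — each down a 2nd.

3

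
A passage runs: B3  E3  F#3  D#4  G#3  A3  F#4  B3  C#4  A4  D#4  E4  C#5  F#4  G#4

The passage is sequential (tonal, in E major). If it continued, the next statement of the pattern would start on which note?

Taking 3-note groups, the heads are B3, D#4, F#4, A4, C#5: the pattern moves up a 3rd.
The next head, up a 3rd from C#5, is E5.

E5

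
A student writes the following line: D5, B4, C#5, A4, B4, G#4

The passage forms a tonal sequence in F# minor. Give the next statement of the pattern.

Unit = 2 notes; the statements start on D5, C#5, B4, moving down a 2nd each time.
From A4 the diatonic shape gives A4 F#4.

A4 F#4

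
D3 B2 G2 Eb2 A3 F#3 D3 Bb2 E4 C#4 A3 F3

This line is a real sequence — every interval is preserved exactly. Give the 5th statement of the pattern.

The 4-note cells begin on D3, A3, E4 — each up a 5th from the last.
Carrying on: B4 → F#5.
From F#5 the exact shape gives F#5 D#5 B4 G4.

F#5 D#5 B4 G4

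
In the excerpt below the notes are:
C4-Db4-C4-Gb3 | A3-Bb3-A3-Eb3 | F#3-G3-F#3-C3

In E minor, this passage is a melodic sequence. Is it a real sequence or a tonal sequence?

Each cell has the same semitone pattern (1, -1, -6) — intervals are preserved exactly.
And Db4 lies outside E minor, so the sequence is real rather than tonal.

real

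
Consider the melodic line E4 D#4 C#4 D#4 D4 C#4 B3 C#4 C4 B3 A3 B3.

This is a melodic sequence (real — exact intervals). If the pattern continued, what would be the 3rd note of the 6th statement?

The unit is 4 notes. Position-3 pitches of the 3 shown cells: C#4, B3, A3.
Extending down a 2nd: G3 → F3 → Eb3.

Eb3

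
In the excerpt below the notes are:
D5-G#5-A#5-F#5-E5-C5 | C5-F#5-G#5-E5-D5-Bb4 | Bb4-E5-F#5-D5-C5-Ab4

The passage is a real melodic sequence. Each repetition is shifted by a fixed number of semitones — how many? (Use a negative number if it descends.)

Taking 6-note groups, the heads are D5, C5, Bb4: the pattern moves down a 2nd.
D5→C5 is 72 − 74 = -2 semitones.

-2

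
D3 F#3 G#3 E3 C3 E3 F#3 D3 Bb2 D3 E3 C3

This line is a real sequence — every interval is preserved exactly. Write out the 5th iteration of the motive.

Gb2 Bb2 C3 Ab2

Taking 4-note groups, the heads are D3, C3, Bb2: the pattern moves down a 2nd.
Continuing the starts: Ab2 → Gb2.
From Gb2 the exact shape gives Gb2 Bb2 C3 Ab2.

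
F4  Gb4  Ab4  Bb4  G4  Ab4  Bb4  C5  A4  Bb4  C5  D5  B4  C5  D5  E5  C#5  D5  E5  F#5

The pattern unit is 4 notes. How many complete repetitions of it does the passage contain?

20 notes in groups of 4 gives 20/4 = 5 statements.
Starts: F4, G4, A4, B4, C#5 — each up a 2nd.

5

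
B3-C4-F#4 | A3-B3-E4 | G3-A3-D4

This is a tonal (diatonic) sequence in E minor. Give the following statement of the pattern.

Unit = 3 notes; the statements start on B3, A3, G3, moving down a 2nd each time.
From F#3 the diatonic shape gives F#3 G3 C4.

F#3 G3 C4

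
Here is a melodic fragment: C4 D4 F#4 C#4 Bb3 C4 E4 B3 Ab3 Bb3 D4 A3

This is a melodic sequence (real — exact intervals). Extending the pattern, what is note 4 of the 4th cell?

The unit is 4 notes. Position-4 pitches of the 3 shown cells: C#4, B3, A3.
One more down a 2nd gives G3.

G3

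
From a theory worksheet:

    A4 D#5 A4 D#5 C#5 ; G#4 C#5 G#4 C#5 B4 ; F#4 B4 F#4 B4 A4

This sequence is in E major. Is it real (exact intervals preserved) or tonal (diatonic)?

Every note is diatonic to E major.
Cell 1 has +6 semitones from note 1 to 2, but cell 2 has +5 — the interval quality changes while the contour stays the same, which is the hallmark of a tonal sequence.

tonal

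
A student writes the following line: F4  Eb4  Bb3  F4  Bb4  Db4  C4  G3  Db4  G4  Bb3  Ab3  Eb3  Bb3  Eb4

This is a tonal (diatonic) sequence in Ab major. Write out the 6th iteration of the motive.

C3 Bb2 F2 C3 F3

The 5-note cells begin on F4, Db4, Bb3 — each down a 3rd from the last.
Continuing the starts: G3 → Eb3 → C3.
So cell 6 is C3 Bb2 F2 C3 F3.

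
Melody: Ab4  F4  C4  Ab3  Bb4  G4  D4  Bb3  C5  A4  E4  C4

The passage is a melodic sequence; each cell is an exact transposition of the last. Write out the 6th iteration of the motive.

The 4-note cells begin on Ab4, Bb4, C5 — each up a 2nd from the last.
Carrying on: D5 → E5 → F#5.
So cell 6 is F#5 D#5 A#4 F#4.

F#5 D#5 A#4 F#4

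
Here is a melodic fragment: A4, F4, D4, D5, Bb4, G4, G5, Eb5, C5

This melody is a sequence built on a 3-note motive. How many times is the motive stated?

9 notes in groups of 3 gives 9/3 = 3 statements.
Starts: A4, D5, G5 — each up a 4th.

3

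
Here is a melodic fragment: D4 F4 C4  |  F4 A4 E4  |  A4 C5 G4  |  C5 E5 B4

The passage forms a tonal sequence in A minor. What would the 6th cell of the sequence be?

The 3-note cells begin on D4, F4, A4, C5 — each up a 3rd from the last.
Extending up a 3rd: E5 → G5.
So cell 6 is G5 B5 F5.

G5 B5 F5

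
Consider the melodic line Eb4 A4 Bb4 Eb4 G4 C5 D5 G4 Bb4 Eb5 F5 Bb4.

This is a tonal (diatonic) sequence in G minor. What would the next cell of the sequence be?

Unit = 4 notes; the statements start on Eb4, G4, Bb4, moving up a 3rd each time.
Statement 4 starts on D5 and keeps the same diatonic contour: D5 G5 A5 D5.

D5 G5 A5 D5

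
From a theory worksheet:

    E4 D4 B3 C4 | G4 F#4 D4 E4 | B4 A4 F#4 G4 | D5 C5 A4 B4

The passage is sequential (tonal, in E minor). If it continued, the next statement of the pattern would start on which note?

With a 4-note motive the entries are E4, G4, B4, D5, each up a 3rd from the previous.
One more step up a 3rd gives F#5.

F#5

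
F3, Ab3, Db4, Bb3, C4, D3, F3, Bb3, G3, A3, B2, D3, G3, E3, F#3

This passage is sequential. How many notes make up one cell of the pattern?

15 notes total. Splitting into 3 groups of 5:
F3 Ab3 Db4 Bb3 C4 | D3 F3 Bb3 G3 A3 | B2 D3 G3 E3 F#3
That's a consistent down a 3rd shift per cell, and no other grouping gives one.

5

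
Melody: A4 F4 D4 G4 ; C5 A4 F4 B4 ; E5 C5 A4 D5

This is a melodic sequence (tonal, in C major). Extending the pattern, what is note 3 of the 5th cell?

Grouping in 4s, the 3rd note of each cell is D4, F4, A4.
Carrying that up a 3rd forward: C5 → E5.

E5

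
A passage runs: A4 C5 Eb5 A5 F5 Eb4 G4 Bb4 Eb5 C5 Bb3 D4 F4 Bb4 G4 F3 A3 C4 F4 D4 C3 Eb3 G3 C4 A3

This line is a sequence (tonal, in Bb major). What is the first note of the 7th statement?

Unit = 5 notes; the statements start on A4, Eb4, Bb3, F3, C3, moving down a 4th each time.
Continuing: G2 → D2. Statement 7 starts on D2.

D2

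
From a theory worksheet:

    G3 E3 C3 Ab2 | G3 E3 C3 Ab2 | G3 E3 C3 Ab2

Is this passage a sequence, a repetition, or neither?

repetition

Each 4-note cell is identical (G3 E3 C3 Ab2), restated at the same pitch.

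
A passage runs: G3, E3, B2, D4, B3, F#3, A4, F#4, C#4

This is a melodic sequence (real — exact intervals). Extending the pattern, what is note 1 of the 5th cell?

B5

With 3-note cells, note 1 of each statement runs G3, D4, A4.
Carrying that up a 5th forward: E5 → B5.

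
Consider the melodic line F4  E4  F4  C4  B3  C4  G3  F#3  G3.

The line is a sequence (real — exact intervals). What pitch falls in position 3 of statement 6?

The unit is 3 notes. Position-3 pitches of the 3 shown cells: F4, C4, G3.
Extending down a 4th: D3 → A2 → E2.

E2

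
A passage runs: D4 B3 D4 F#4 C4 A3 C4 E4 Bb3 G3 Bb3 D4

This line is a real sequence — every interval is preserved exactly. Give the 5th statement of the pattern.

Unit = 4 notes; the statements start on D4, C4, Bb3, moving down a 2nd each time.
Continuing the starts: Ab3 → Gb3.
From Gb3 the exact shape gives Gb3 Eb3 Gb3 Bb3.

Gb3 Eb3 Gb3 Bb3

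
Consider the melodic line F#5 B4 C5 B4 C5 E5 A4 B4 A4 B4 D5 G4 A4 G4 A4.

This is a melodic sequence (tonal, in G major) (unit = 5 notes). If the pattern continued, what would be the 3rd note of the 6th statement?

Grouping in 5s, the 3rd note of each cell is C5, B4, A4.
Extending down a 2nd: G4 → F#4 → E4.

E4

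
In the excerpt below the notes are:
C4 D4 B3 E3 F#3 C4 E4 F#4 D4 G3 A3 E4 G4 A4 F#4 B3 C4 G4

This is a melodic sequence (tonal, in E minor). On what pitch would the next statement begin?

The 6-note cells begin on C4, E4, G4 — each up a 3rd from the last.
One more step up a 3rd gives B4.

B4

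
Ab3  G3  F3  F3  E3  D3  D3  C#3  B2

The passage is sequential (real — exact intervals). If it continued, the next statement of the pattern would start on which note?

B2

With a 3-note motive the entries are Ab3, F3, D3, each down a 3rd from the previous.
The next head, down a 3rd from D3, is B2.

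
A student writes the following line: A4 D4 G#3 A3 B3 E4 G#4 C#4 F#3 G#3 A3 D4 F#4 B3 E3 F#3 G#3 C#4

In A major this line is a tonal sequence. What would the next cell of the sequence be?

With a 6-note motive the entries are A4, G#4, F#4, each down a 2nd from the previous.
From E4 the diatonic shape gives E4 A3 D3 E3 F#3 B3.

E4 A3 D3 E3 F#3 B3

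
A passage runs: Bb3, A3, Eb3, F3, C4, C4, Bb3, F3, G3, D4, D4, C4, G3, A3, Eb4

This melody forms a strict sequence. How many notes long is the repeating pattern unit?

15 notes total. Splitting into 3 groups of 5:
Bb3 A3 Eb3 F3 C4 | C4 Bb3 F3 G3 D4 | D4 C4 G3 A3 Eb4
That's a consistent up a 2nd shift per cell, and no other grouping gives one.

5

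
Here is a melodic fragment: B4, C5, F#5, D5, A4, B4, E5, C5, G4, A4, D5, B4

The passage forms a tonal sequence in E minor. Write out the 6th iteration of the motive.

D4 E4 A4 F#4

Taking 4-note groups, the heads are B4, A4, G4: the pattern moves down a 2nd.
Continuing the starts: F#4 → E4 → D4.
Statement 6 starts on D4 and keeps the same diatonic contour: D4 E4 A4 F#4.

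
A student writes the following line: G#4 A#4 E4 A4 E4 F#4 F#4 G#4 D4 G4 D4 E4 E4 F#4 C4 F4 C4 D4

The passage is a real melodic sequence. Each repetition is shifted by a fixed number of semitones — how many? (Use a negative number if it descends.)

Taking 6-note groups, the heads are G#4, F#4, E4: the pattern moves down a 2nd.
G#4 to F#4 spans -2 semitones.

-2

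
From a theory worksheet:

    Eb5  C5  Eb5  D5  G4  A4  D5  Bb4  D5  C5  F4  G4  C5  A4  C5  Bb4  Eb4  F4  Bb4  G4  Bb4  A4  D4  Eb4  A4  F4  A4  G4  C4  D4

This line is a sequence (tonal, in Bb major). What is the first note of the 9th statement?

Unit = 6 notes; the statements start on Eb5, D5, C5, Bb4, A4, moving down a 2nd each time.
Continuing: G4 → F4 → Eb4 → D4. Statement 9 starts on D4.

D4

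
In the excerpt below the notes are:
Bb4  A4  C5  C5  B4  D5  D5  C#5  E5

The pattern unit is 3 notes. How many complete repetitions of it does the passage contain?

9 notes in groups of 3 gives 9/3 = 3 statements.
Starts: Bb4, C5, D5 — each up a 2nd.

3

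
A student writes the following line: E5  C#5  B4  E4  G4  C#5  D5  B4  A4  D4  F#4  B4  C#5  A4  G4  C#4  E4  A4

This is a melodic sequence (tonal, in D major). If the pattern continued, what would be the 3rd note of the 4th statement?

F#4

The unit is 6 notes. Position-3 pitches of the 3 shown cells: B4, A4, G4.
From G4, down a 2nd gives F#4.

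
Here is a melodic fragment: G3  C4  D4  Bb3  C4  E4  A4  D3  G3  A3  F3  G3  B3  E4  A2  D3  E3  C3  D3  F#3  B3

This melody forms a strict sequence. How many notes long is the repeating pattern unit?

7

There are 21 notes; a 7-note unit gives 3 cells:
G3 C4 D4 Bb3 C4 E4 A4 | D3 G3 A3 F3 G3 B3 E4 | A2 D3 E3 C3 D3 F#3 B3
Each cell is the previous one down a 4th — so the unit is 7 notes.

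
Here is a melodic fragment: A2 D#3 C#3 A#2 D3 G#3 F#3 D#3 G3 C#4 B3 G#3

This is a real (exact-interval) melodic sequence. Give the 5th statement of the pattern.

F4 B4 A4 F#4

Unit = 4 notes; the statements start on A2, D3, G3, moving up a 4th each time.
Extending up a 4th: C4 → F4.
Statement 5 starts on F4 and keeps the same exact contour: F4 B4 A4 F#4.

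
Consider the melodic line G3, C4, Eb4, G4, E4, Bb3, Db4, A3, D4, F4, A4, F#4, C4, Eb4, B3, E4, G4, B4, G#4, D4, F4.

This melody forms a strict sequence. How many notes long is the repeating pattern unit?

7

There are 21 notes; a 7-note unit gives 3 cells:
G3 C4 Eb4 G4 E4 Bb3 Db4 | A3 D4 F4 A4 F#4 C4 Eb4 | B3 E4 G4 B4 G#4 D4 F4
Each cell is the previous one up a 2nd — so the unit is 7 notes.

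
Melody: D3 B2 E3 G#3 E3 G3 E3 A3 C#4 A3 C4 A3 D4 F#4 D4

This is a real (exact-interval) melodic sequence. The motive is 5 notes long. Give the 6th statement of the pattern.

Eb5 C5 F5 A5 F5

The 5-note cells begin on D3, G3, C4 — each up a 4th from the last.
Extending up a 4th: F4 → Bb4 → Eb5.
Statement 6 starts on Eb5 and keeps the same exact contour: Eb5 C5 F5 A5 F5.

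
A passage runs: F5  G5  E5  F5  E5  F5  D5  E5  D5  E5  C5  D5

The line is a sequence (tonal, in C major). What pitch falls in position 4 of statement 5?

Grouping in 4s, the 4th note of each cell is F5, E5, D5.
Carrying that down a 2nd forward: C5 → B4.

B4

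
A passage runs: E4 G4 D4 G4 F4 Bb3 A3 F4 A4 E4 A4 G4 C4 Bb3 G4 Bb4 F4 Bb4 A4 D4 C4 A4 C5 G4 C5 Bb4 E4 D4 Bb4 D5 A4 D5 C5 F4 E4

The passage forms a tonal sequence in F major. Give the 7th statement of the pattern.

D5 F5 C5 F5 E5 A4 G4

Unit = 7 notes; the statements start on E4, F4, G4, A4, Bb4, moving up a 2nd each time.
Extending up a 2nd: C5 → D5.
So cell 7 is D5 F5 C5 F5 E5 A4 G4.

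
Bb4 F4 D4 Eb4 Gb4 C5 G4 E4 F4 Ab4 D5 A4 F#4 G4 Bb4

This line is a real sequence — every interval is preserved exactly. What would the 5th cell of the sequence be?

With a 5-note motive the entries are Bb4, C5, D5, each up a 2nd from the previous.
Extending up a 2nd: E5 → F#5.
So cell 5 is F#5 C#5 A#4 B4 D5.

F#5 C#5 A#4 B4 D5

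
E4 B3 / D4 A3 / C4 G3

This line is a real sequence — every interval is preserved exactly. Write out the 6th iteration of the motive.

Gb3 Db3

With a 2-note motive the entries are E4, D4, C4, each down a 2nd from the previous.
Carrying on: Bb3 → Ab3 → Gb3.
Statement 6 starts on Gb3 and keeps the same exact contour: Gb3 Db3.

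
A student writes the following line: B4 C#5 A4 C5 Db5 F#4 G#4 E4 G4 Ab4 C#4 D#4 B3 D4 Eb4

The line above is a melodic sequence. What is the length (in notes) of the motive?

5

There are 15 notes; a 5-note unit gives 3 cells:
B4 C#5 A4 C5 Db5 | F#4 G#4 E4 G4 Ab4 | C#4 D#4 B3 D4 Eb4
That's a consistent down a 4th shift per cell, and no other grouping gives one.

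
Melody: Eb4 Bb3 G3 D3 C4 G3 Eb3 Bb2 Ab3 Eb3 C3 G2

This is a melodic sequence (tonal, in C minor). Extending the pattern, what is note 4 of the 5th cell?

Grouping in 4s, the 4th note of each cell is D3, Bb2, G2.
Carrying that down a 3rd forward: Eb2 → C2.

C2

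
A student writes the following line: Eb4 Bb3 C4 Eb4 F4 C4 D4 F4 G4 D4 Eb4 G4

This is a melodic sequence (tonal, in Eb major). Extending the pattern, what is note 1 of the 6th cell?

The unit is 4 notes. Position-1 pitches of the 3 shown cells: Eb4, F4, G4.
Carrying that up a 2nd forward: Ab4 → Bb4 → C5.

C5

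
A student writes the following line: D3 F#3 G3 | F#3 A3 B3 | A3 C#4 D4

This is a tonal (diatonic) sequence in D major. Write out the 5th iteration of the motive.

With a 3-note motive the entries are D3, F#3, A3, each up a 3rd from the previous.
Carrying on: C#4 → E4.
So cell 5 is E4 G4 A4.

E4 G4 A4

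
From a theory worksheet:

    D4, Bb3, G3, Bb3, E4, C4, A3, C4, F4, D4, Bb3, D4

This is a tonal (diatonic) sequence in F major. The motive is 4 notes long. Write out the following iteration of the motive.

Unit = 4 notes; the statements start on D4, E4, F4, moving up a 2nd each time.
So cell 4 is G4 E4 C4 E4.

G4 E4 C4 E4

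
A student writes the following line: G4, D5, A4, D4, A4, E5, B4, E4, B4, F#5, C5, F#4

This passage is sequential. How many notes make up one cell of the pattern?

There are 12 notes; a 4-note unit gives 3 cells:
G4 D5 A4 D4 | A4 E5 B4 E4 | B4 F#5 C5 F#4
That's a consistent up a 2nd shift per cell, and no other grouping gives one.

4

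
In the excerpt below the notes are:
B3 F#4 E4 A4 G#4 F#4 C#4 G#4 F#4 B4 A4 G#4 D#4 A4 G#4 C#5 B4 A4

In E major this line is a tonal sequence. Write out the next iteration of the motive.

E4 B4 A4 D#5 C#5 B4

The 6-note cells begin on B3, C#4, D#4 — each up a 2nd from the last.
So cell 4 is E4 B4 A4 D#5 C#5 B4.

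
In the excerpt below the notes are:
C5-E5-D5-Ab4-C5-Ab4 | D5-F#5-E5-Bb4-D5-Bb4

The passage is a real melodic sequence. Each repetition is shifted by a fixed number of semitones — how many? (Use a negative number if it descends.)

With a 6-note motive the entries are C5, D5, each up a 2nd from the previous.
Counting half-steps from C5 to D5: 2.

2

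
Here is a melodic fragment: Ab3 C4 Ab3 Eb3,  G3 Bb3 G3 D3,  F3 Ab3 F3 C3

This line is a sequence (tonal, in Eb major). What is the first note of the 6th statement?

C3

With a 4-note motive the entries are Ab3, G3, F3, each down a 2nd from the previous.
Extending the heads down a 2nd: Eb3 → D3 → C3.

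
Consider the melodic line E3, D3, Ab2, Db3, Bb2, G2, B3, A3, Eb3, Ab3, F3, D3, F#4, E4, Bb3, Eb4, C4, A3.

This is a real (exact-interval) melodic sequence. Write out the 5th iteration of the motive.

G#5 F#5 C5 F5 D5 B4

With a 6-note motive the entries are E3, B3, F#4, each up a 5th from the previous.
Extending up a 5th: C#5 → G#5.
From G#5 the exact shape gives G#5 F#5 C5 F5 D5 B4.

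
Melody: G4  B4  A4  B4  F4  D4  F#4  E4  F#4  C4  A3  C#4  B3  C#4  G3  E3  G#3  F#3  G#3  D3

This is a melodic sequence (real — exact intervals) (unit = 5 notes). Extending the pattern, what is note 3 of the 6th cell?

G#2

With 5-note cells, note 3 of each statement runs A4, E4, B3, F#3.
Extending down a 4th: C#3 → G#2.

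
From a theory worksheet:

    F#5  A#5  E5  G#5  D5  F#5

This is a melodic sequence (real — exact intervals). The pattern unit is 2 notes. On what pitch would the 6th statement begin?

With a 2-note motive the entries are F#5, E5, D5, each down a 2nd from the previous.
Continuing: C5 → Bb4 → Ab4. Statement 6 starts on Ab4.

Ab4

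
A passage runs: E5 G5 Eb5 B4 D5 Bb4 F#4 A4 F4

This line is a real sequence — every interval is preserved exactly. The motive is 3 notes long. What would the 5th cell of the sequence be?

G#3 B3 G3

Taking 3-note groups, the heads are E5, B4, F#4: the pattern moves down a 4th.
Extending down a 4th: C#4 → G#3.
Statement 5 starts on G#3 and keeps the same exact contour: G#3 B3 G3.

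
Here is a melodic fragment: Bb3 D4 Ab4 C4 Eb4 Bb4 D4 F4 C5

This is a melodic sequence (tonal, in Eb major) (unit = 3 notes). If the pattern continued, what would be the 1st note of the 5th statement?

F4

With 3-note cells, note 1 of each statement runs Bb3, C4, D4.
Extending up a 2nd: Eb4 → F4.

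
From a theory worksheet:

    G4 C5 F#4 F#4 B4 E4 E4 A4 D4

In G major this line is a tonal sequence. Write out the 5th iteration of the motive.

C4 F#4 B3

With a 3-note motive the entries are G4, F#4, E4, each down a 2nd from the previous.
Extending down a 2nd: D4 → C4.
So cell 5 is C4 F#4 B3.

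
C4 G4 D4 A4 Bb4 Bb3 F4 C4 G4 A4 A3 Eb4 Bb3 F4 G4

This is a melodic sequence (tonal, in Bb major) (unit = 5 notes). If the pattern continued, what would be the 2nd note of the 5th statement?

With 5-note cells, note 2 of each statement runs G4, F4, Eb4.
Carrying that down a 2nd forward: D4 → C4.

C4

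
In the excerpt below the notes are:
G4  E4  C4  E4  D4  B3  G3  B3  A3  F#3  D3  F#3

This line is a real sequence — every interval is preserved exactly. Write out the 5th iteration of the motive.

B2 G#2 E2 G#2

The 4-note cells begin on G4, D4, A3 — each down a 4th from the last.
Carrying on: E3 → B2.
Statement 5 starts on B2 and keeps the same exact contour: B2 G#2 E2 G#2.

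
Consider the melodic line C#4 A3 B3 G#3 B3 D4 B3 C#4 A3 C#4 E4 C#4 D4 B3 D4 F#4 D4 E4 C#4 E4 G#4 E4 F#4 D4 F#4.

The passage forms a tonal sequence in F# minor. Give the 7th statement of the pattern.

Unit = 5 notes; the statements start on C#4, D4, E4, F#4, G#4, moving up a 2nd each time.
Extending up a 2nd: A4 → B4.
So cell 7 is B4 G#4 A4 F#4 A4.

B4 G#4 A4 F#4 A4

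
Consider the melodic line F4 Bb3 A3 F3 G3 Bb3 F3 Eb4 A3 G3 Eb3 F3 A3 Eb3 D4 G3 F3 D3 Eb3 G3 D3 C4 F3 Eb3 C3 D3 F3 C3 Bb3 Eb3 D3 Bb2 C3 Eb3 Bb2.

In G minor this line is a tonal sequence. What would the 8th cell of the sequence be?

Unit = 7 notes; the statements start on F4, Eb4, D4, C4, Bb3, moving down a 2nd each time.
Continuing the starts: A3 → G3 → F3.
From F3 the diatonic shape gives F3 Bb2 A2 F2 G2 Bb2 F2.

F3 Bb2 A2 F2 G2 Bb2 F2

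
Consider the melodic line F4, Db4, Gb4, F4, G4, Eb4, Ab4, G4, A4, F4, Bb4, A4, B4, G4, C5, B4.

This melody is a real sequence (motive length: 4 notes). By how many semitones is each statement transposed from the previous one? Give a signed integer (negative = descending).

2

With a 4-note motive the entries are F4, G4, A4, B4, each up a 2nd from the previous.
F4 to G4 spans +2 semitones.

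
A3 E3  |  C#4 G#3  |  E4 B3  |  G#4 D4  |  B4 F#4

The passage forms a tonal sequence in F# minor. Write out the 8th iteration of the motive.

A5 E5

Taking 2-note groups, the heads are A3, C#4, E4, G#4, B4: the pattern moves up a 3rd.
Carrying on: D5 → F#5 → A5.
Statement 8 starts on A5 and keeps the same diatonic contour: A5 E5.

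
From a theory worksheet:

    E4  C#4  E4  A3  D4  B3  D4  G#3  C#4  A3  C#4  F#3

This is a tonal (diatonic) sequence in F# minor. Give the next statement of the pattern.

The 4-note cells begin on E4, D4, C#4 — each down a 2nd from the last.
So cell 4 is B3 G#3 B3 E3.

B3 G#3 B3 E3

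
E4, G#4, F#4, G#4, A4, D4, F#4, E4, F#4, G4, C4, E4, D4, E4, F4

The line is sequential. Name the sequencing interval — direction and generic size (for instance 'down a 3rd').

The 5-note cells begin on E4, D4, C4 — each down a 2nd from the last.
From E4 to D4: down a 2nd.

down a 2nd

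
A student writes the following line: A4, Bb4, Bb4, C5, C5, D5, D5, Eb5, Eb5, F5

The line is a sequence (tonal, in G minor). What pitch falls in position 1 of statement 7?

G5

The unit is 2 notes. Position-1 pitches of the 5 shown cells: A4, Bb4, C5, D5, Eb5.
Extending up a 2nd: F5 → G5.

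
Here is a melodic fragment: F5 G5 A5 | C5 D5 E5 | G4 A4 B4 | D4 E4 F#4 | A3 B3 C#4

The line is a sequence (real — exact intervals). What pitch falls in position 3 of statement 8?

A#2

The unit is 3 notes. Position-3 pitches of the 5 shown cells: A5, E5, B4, F#4, C#4.
Each moves down a 4th. Continuing: G#3 → D#3 → A#2.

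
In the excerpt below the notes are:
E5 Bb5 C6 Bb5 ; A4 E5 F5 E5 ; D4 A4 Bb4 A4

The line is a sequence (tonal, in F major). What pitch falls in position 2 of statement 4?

Grouping in 4s, the 2nd note of each cell is Bb5, E5, A4.
From A4, down a 5th gives D4.

D4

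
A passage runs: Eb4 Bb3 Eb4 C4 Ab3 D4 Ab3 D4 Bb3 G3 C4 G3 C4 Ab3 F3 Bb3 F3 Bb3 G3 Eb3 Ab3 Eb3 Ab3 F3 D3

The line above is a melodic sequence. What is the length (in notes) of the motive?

5

There are 25 notes; a 5-note unit gives 5 cells:
Eb4 Bb3 Eb4 C4 Ab3 | D4 Ab3 D4 Bb3 G3 | C4 G3 C4 Ab3 F3 | Bb3 F3 Bb3 G3 Eb3 | Ab3 Eb3 Ab3 F3 D3
Each cell is the previous one down a 2nd — so the unit is 5 notes.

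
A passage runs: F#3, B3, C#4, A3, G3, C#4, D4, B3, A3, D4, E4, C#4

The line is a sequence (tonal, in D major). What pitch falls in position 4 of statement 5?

E4

The unit is 4 notes. Position-4 pitches of the 3 shown cells: A3, B3, C#4.
Extending up a 2nd: D4 → E4.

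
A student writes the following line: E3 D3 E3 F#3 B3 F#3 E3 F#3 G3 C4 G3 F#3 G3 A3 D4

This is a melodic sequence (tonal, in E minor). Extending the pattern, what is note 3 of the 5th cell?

Grouping in 5s, the 3rd note of each cell is E3, F#3, G3.
Each moves up a 2nd. Continuing: A3 → B3.

B3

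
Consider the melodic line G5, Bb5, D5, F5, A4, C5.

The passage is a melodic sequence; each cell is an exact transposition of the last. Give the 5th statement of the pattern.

B3 D4

Unit = 2 notes; the statements start on G5, D5, A4, moving down a 4th each time.
Carrying on: E4 → B3.
Statement 5 starts on B3 and keeps the same exact contour: B3 D4.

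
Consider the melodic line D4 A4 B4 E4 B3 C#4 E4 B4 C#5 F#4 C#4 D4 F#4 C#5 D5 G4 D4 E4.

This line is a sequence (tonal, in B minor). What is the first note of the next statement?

G4

With a 6-note motive the entries are D4, E4, F#4, each up a 2nd from the previous.
One more step up a 2nd gives G4.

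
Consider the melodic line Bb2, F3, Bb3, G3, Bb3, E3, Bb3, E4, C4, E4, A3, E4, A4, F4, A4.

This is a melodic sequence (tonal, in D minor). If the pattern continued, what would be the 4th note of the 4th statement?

With 5-note cells, note 4 of each statement runs G3, C4, F4.
One more up a 4th gives Bb4.

Bb4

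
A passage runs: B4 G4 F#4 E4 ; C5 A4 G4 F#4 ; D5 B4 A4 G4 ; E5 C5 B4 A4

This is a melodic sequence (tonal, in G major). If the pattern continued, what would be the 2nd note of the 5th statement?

D5

The unit is 4 notes. Position-2 pitches of the 4 shown cells: G4, A4, B4, C5.
Each moves up a 2nd; the next is D5.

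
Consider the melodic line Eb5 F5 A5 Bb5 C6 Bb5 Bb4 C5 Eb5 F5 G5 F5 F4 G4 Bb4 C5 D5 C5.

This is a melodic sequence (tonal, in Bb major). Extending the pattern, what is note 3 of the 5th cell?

C4

With 6-note cells, note 3 of each statement runs A5, Eb5, Bb4.
Extending down a 4th: F4 → C4.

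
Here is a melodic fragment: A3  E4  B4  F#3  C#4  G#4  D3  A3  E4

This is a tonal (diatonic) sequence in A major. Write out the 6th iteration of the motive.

Unit = 3 notes; the statements start on A3, F#3, D3, moving down a 3rd each time.
Carrying on: B2 → G#2 → E2.
So cell 6 is E2 B2 F#3.

E2 B2 F#3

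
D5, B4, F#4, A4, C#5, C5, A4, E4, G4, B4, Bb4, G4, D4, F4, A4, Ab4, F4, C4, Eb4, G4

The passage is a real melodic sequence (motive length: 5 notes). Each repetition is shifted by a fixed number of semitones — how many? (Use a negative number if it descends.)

-2

Unit = 5 notes; the statements start on D5, C5, Bb4, Ab4, moving down a 2nd each time.
D5 to C5 spans -2 semitones.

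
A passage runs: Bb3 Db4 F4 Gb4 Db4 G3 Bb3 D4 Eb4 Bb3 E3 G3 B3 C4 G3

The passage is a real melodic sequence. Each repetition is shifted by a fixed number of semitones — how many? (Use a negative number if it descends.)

Unit = 5 notes; the statements start on Bb3, G3, E3, moving down a 3rd each time.
Bb3→G3 is 55 − 58 = -3 semitones.

-3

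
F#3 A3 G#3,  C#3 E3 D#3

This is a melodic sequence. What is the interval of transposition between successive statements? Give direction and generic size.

Unit = 3 notes; the statements start on F#3, C#3, moving down a 4th each time.
F#3 to C#3 is down a 4th.

down a 4th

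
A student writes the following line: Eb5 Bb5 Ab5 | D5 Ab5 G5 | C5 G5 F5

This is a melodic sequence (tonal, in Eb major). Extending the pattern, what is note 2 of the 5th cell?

Eb5

With 3-note cells, note 2 of each statement runs Bb5, Ab5, G5.
Extending down a 2nd: F5 → Eb5.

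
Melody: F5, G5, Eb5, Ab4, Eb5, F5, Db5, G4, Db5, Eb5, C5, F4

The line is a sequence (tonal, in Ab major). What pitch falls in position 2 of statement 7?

With 4-note cells, note 2 of each statement runs G5, F5, Eb5.
Extending down a 2nd: Db5 → C5 → Bb4 → Ab4.

Ab4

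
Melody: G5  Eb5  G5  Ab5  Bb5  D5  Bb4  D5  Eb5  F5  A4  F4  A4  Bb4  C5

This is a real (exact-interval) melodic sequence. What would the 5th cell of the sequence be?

B3 G3 B3 C4 D4

The 5-note cells begin on G5, D5, A4 — each down a 4th from the last.
Carrying on: E4 → B3.
Statement 5 starts on B3 and keeps the same exact contour: B3 G3 B3 C4 D4.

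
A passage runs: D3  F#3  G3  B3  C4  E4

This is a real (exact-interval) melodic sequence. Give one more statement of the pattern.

Unit = 2 notes; the statements start on D3, G3, C4, moving up a 4th each time.
So cell 4 is F4 A4.

F4 A4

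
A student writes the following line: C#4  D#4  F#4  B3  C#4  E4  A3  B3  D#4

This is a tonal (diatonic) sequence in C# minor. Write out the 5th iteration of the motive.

F#3 G#3 B3

Unit = 3 notes; the statements start on C#4, B3, A3, moving down a 2nd each time.
Continuing the starts: G#3 → F#3.
So cell 5 is F#3 G#3 B3.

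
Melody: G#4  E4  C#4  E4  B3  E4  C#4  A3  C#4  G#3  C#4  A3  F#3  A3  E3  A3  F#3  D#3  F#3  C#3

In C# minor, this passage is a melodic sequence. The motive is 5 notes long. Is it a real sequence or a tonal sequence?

Every note is diatonic to C# minor.
Cell 1 has -4 semitones from note 1 to 2, but cell 2 has -3 — the interval quality changes while the contour stays the same, which is the hallmark of a tonal sequence.

tonal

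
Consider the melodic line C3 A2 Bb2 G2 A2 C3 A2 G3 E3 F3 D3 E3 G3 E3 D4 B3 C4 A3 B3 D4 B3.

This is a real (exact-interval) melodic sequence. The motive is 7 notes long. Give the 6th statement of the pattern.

Taking 7-note groups, the heads are C3, G3, D4: the pattern moves up a 5th.
Extending up a 5th: A4 → E5 → B5.
So cell 6 is B5 G#5 A5 F#5 G#5 B5 G#5.

B5 G#5 A5 F#5 G#5 B5 G#5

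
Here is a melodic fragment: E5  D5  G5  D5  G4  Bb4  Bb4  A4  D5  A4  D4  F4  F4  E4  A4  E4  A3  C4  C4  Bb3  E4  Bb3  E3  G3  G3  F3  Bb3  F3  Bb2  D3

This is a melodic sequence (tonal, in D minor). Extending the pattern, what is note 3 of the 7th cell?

The unit is 6 notes. Position-3 pitches of the 5 shown cells: G5, D5, A4, E4, Bb3.
Each moves down a 4th. Continuing: F3 → C3.

C3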